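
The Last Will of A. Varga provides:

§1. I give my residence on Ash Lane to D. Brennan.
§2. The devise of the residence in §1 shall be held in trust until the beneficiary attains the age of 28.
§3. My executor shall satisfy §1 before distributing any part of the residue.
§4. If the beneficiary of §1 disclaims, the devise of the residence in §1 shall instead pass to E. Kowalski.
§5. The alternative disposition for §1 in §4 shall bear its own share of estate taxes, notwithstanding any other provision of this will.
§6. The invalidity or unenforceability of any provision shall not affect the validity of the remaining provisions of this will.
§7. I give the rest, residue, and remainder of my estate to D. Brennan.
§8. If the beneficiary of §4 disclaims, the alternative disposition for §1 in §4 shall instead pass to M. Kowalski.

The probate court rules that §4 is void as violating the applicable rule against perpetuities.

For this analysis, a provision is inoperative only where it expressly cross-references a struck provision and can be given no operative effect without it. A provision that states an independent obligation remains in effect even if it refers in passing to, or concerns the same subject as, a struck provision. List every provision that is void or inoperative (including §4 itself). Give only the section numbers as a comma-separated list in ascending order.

4, 5, 8

§4 is struck. §5 operates only by reference to §4, so it falls with §4. §8 operates only by reference to §4, so it falls with §4. Under the severability clause in §6, the remaining provisions continue in force. §1, §2, §3, §6, and §7 remain in effect.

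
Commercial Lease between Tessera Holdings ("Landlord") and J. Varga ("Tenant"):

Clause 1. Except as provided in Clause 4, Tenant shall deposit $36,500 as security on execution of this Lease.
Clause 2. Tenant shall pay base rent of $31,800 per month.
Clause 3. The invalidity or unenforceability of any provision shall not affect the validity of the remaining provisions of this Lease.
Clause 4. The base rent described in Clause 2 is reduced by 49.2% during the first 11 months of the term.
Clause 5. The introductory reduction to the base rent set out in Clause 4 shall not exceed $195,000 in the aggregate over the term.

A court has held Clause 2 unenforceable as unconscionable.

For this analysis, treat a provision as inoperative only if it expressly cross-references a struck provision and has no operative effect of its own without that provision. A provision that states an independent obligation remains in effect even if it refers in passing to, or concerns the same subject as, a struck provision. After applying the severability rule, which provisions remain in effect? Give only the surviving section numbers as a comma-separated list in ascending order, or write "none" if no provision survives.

1, 3

Clause 2 is struck. The whole of Clause 4 is the introductory reduction to the base rent, defined by reference to Clause 2, so Clause 4 cannot stand once Clause 2 is removed. Clause 5 has no operative effect of its own apart from Clause 4 and is therefore inoperative. Clause 1 mentions Clause 4 but its own obligation stands independently of Clause 4, so Clause 1 is not affected. Clause 3 is a severability clause and preserves every provision that can still be given independent effect. The provisions still in force are Clause 1 and Clause 3.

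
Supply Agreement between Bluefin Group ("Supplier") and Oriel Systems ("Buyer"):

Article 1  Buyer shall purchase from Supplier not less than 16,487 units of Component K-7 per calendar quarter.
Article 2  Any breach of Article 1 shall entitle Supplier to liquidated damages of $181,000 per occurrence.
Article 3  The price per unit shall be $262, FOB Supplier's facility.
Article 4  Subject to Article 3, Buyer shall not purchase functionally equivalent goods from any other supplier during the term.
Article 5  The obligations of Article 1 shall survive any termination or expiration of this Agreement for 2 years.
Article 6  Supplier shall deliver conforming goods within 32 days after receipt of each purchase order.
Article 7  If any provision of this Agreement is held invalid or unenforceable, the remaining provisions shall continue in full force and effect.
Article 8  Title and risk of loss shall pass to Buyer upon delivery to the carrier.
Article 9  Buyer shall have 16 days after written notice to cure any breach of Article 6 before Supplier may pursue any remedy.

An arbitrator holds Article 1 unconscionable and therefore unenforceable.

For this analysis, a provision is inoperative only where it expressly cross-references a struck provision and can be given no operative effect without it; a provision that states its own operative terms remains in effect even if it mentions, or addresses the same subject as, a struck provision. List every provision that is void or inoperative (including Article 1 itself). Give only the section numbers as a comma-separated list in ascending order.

Article 1 is struck. The whole of Article 2 is the liquidated-damages amount, defined by reference to Article 1, so Article 2 cannot stand once Article 1 is removed. Article 5 merely fixes the survival period for Article 1; with Article 1 gone it has nothing to operate on and falls away. Article 7 is a severability clause and preserves every provision that can still be given independent effect. That leaves Article 3, Article 4, Article 6, Article 7, Article 8, and Article 9 in effect.

1, 2, 5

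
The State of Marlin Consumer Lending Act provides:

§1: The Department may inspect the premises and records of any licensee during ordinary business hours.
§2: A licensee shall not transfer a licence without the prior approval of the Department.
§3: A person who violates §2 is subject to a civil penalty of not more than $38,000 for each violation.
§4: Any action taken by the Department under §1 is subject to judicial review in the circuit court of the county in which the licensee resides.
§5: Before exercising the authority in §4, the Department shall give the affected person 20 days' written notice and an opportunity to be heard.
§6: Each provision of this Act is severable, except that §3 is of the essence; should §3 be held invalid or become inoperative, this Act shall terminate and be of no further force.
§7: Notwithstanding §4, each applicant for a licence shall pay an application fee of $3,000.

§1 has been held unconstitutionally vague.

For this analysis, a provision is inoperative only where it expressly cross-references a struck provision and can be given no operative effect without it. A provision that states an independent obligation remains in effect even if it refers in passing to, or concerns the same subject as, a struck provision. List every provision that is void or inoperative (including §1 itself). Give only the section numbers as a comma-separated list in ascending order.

§1 is struck. §4 operates only by reference to §1, so it falls with §1. §5 operates only by reference to §4, so it falls with §4. §7 mentions §4 but its own obligation stands independently of §4, so §7 is not affected. §6 makes §3 an essential term, but §3 is unaffected, so the severability proviso in §6 preserves the remaining provisions. That leaves §2, §3, §6, and §7 in effect.

1, 4, 5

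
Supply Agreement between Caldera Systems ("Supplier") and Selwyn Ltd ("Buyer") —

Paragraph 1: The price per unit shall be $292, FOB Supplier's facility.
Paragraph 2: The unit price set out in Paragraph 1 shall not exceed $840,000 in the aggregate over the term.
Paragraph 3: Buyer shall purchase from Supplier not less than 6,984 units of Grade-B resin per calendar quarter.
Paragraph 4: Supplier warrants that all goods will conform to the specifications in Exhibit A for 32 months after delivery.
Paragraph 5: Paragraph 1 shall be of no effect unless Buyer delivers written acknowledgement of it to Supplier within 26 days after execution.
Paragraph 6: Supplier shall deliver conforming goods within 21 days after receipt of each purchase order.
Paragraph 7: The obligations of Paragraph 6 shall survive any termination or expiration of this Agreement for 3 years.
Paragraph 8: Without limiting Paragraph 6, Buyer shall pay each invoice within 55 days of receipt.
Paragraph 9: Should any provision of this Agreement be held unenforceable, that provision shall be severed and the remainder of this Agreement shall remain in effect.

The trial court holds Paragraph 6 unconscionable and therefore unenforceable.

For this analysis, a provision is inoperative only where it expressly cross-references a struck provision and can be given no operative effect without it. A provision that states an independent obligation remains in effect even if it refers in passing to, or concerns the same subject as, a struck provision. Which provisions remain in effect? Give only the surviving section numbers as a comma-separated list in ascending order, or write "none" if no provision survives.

1, 2, 3, 4, 5, 8, 9

Paragraph 6 is struck. Paragraph 7 has no operative effect of its own apart from Paragraph 6 and is therefore inoperative. Although Paragraph 8 refers to Paragraph 6, its operative terms do not depend on Paragraph 6, so it remains in effect. Paragraph 9 is a severability clause and preserves every provision that can still be given independent effect. That leaves Paragraph 1, Paragraph 2, Paragraph 3, Paragraph 4, Paragraph 5, Paragraph 8, and Paragraph 9 in effect.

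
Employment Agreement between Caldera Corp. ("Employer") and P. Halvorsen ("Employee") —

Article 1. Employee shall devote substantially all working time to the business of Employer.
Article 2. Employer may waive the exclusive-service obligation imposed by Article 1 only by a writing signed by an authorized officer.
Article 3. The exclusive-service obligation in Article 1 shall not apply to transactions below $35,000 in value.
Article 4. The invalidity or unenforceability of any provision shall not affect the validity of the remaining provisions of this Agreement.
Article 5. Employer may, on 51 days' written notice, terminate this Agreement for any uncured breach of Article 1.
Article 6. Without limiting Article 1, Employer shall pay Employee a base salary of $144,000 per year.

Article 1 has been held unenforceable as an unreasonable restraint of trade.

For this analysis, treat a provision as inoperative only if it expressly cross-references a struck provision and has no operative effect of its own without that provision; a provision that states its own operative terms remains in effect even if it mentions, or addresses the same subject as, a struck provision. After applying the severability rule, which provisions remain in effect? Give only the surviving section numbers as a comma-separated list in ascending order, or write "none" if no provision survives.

Article 1 is struck. Article 2 has no operative effect of its own apart from Article 1 and is therefore inoperative. Article 3 has no operative effect of its own apart from Article 1 and is therefore inoperative. Article 5 merely fixes the termination right for breach of Article 1; with Article 1 gone it has nothing to operate on and falls away. Although Article 6 refers to Article 1, its operative terms do not depend on Article 1, so it remains in effect. Article 4 is a severability clause and preserves every provision that can still be given independent effect. The provisions still in force are Article 4 and Article 6.

4, 6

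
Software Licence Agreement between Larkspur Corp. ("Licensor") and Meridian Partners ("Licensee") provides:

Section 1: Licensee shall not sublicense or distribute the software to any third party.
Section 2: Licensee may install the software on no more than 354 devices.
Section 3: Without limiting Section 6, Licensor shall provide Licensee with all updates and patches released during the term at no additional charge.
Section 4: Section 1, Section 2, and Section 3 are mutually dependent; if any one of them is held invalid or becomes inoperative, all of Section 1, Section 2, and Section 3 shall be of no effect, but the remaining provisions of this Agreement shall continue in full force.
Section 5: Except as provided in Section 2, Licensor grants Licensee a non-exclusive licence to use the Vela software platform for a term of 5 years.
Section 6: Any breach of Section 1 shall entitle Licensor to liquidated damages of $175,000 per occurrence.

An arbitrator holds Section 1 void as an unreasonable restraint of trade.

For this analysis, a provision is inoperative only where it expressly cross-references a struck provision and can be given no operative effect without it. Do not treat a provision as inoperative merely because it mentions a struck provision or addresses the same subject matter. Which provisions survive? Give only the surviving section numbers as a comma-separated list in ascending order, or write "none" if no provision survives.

4, 5

Section 1 is struck. Section 6 does nothing except set the liquidated-damages amount by reference to Section 1; with Section 1 gone it has no independent effect and is inoperative. Although Section 5 refers to Section 2, its operative terms do not depend on Section 2, so it remains in effect. Section 4 declares Section 1, Section 2, and Section 3 mutually dependent; since one of them has fallen, all of them are of no effect. That brings down Section 2 and Section 3 as well. The remainder continues in force under Section 4. The provisions still in force are Section 4 and Section 5.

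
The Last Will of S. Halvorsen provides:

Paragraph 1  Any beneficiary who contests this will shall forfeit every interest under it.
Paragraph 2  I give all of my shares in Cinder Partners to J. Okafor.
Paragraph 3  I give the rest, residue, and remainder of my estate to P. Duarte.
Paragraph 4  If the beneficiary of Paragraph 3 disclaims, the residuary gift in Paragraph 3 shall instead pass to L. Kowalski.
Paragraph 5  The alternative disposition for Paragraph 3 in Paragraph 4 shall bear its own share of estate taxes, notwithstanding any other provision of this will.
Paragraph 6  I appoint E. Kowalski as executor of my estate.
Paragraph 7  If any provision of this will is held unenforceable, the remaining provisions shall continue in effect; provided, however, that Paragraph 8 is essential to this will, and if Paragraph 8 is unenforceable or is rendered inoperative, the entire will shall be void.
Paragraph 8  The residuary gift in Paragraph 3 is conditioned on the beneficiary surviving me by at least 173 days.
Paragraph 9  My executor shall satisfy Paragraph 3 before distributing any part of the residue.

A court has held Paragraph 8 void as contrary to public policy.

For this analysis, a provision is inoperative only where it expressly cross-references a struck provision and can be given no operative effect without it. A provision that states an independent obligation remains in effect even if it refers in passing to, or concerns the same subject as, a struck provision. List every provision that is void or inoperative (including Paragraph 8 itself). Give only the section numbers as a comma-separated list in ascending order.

1, 2, 3, 4, 5, 6, 7, 8, 9

Paragraph 8 is struck. No other provision's operative terms depend on Paragraph 8. Paragraph 7 makes Paragraph 8 an essential term, and Paragraph 8 is the provision held invalid; under Paragraph 7, the entire will is therefore void. No provision of the will survives.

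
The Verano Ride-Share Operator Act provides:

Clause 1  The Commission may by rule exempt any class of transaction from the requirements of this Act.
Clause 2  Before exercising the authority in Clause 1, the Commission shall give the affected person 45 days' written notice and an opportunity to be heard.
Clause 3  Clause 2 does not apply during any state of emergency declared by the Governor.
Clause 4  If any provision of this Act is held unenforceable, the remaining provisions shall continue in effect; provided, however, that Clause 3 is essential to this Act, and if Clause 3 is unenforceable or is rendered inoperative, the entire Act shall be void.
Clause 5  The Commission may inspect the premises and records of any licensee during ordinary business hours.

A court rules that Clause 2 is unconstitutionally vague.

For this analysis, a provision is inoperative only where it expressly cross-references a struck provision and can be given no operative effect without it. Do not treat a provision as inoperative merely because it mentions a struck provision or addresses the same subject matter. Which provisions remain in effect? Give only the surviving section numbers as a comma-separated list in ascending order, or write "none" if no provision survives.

Clause 2 is struck. The only function of Clause 3 is the emergency suspension of Clause 2, so it cannot stand once Clause 2 is removed. Clause 4 makes Clause 3 an essential term, and Clause 3 has been rendered inoperative by the cascade; under Clause 4, the entire Act is therefore void. No provision of the Act survives.

none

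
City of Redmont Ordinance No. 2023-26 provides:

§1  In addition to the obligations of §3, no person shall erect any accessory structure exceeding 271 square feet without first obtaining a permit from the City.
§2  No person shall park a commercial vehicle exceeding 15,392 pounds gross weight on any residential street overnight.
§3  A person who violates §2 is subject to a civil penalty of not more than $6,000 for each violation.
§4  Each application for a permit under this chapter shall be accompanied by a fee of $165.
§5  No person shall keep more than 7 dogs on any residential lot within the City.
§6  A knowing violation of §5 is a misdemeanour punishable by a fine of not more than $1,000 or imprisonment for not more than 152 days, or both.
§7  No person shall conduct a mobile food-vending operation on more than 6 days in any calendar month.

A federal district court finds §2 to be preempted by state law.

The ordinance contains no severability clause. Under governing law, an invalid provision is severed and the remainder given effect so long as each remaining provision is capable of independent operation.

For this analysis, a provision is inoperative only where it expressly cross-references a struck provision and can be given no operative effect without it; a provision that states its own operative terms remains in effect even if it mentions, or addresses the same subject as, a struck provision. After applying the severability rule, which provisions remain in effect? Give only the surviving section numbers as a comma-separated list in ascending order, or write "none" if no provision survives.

§2 is struck. §3 has no operative effect of its own apart from §2 and is therefore inoperative. Although §1 refers to §3, its operative terms do not depend on §3, so it remains in effect. With no severability clause, the stated default rule severs what cannot stand and enforces each remaining provision that can operate on its own. The provisions still in force are §1, §4, §5, §6, and §7.

1, 4, 5, 6, 7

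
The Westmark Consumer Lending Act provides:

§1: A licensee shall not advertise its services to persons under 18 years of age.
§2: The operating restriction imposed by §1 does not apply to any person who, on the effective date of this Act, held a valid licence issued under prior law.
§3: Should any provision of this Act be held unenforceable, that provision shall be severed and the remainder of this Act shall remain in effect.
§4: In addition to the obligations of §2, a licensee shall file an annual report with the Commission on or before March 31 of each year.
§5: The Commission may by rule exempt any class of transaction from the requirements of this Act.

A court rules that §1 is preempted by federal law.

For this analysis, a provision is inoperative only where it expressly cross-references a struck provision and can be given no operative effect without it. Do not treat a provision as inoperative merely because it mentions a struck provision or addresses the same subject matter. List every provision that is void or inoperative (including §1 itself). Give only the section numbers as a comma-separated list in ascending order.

§1 is struck. The only function of §2 is the grandfather exemption from §1, so it cannot stand once §1 is removed. §4 mentions §2 but its own obligation stands independently of §2, so §4 is not affected. Under the severability clause in §3, the remaining provisions continue in force. That leaves §3, §4, and §5 in effect.

1, 2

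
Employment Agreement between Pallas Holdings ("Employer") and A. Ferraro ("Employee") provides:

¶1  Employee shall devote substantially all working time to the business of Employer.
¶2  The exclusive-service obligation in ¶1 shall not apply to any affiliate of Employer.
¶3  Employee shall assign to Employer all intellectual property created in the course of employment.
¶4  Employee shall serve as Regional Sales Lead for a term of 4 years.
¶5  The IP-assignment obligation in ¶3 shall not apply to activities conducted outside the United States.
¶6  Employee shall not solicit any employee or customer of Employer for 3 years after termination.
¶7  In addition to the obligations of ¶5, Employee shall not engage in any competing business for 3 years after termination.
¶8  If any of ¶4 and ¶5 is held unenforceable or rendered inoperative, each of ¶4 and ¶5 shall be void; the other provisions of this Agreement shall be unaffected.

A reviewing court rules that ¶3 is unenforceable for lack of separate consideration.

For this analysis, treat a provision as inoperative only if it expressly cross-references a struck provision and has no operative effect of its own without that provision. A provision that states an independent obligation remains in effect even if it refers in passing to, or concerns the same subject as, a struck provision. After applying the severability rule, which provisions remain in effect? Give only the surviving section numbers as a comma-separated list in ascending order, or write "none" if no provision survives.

¶3 is struck. ¶5 has no operative effect of its own apart from ¶3 and is therefore inoperative. ¶7 mentions ¶5 but its own obligation stands independently of ¶5, so ¶7 is not affected. ¶8 declares ¶4 and ¶5 mutually dependent; since one of them has fallen, all of them are of no effect. That brings down ¶4 as well. The remainder continues in force under ¶8. The provisions still in force are ¶1, ¶2, ¶6, ¶7, and ¶8.

1, 2, 6, 7, 8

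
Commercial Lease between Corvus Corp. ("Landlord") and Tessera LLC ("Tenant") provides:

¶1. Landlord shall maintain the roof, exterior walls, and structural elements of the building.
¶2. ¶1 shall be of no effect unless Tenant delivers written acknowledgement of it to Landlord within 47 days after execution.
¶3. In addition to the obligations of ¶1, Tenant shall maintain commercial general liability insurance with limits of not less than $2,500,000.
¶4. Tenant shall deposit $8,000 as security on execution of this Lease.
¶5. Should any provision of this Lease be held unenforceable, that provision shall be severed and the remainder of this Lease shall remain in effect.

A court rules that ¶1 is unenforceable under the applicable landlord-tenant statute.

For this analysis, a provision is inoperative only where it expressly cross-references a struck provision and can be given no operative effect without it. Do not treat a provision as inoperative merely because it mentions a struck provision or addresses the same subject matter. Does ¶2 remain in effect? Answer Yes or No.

¶1 is struck. ¶2 merely fixes the acknowledgement condition for ¶1; with ¶1 gone it has nothing to operate on and falls away. Although ¶3 refers to ¶1, its operative terms do not depend on ¶1, so it remains in effect. Under the severability clause in ¶5, the remaining provisions continue in force. That leaves ¶3, ¶4, and ¶5 in effect. ¶2 is among the inoperative provisions, so the answer is no.

No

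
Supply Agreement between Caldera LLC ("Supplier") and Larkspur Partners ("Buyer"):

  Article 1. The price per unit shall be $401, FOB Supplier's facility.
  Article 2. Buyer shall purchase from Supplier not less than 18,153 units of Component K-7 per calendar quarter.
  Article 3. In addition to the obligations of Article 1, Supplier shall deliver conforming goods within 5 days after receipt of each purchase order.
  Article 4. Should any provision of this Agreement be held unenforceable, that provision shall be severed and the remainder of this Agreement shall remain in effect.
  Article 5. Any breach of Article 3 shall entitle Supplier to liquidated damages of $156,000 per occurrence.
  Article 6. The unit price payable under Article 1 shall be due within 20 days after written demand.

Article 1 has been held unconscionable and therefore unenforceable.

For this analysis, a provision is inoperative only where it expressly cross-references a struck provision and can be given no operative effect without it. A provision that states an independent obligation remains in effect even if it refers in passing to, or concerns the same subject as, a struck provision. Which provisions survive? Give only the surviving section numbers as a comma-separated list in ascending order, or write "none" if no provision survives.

Article 1 is struck. Article 6 has no operative effect of its own apart from Article 1 and is therefore inoperative. Although Article 3 refers to Article 1, its operative terms do not depend on Article 1, so it remains in effect. Under the severability clause in Article 4, the remaining provisions continue in force. Article 2, Article 3, Article 4, and Article 5 remain in effect.

2, 3, 4, 5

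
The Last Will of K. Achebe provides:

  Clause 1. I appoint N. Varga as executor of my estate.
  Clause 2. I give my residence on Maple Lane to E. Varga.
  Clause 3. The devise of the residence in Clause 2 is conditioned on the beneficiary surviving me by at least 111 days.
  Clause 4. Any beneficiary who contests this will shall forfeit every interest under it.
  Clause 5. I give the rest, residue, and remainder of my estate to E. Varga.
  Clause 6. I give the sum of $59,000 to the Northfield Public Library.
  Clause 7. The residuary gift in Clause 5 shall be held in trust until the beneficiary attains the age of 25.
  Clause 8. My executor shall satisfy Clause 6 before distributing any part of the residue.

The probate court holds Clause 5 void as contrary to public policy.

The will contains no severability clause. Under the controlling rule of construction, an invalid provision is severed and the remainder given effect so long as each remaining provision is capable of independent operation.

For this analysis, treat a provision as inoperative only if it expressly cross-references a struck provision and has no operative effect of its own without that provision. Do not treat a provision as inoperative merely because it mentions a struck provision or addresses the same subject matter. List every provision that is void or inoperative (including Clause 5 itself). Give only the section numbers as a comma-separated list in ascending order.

Clause 5 is struck. The only function of Clause 7 is the trust for Clause 5, so it cannot stand once Clause 5 is removed. Under the stated default rule, only provisions that cannot operate independently fall away; the rest are enforced. The provisions still in force are Clause 1, Clause 2, Clause 3, Clause 4, Clause 6, and Clause 8.

5, 7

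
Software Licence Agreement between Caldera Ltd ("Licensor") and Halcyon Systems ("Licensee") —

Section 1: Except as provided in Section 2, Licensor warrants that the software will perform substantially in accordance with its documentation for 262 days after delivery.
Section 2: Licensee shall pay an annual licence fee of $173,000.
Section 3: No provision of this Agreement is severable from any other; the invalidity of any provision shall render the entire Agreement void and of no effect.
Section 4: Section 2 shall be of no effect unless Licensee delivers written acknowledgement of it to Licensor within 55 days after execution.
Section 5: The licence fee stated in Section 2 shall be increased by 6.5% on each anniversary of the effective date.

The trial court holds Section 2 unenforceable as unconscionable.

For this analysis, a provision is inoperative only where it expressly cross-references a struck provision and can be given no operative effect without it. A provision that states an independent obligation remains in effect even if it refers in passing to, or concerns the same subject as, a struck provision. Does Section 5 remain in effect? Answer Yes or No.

Section 2 is struck. Section 4 operates only by reference to Section 2, so it falls with Section 2. The whole of Section 5 is the escalation of the licence fee, defined by reference to Section 2, so Section 5 cannot stand once Section 2 is removed. Section 3 provides that the Agreement is not severable, so the invalidity of any one provision voids the entire Agreement. No provision of the Agreement survives. Section 5 is among the inoperative provisions, so the answer is no.

No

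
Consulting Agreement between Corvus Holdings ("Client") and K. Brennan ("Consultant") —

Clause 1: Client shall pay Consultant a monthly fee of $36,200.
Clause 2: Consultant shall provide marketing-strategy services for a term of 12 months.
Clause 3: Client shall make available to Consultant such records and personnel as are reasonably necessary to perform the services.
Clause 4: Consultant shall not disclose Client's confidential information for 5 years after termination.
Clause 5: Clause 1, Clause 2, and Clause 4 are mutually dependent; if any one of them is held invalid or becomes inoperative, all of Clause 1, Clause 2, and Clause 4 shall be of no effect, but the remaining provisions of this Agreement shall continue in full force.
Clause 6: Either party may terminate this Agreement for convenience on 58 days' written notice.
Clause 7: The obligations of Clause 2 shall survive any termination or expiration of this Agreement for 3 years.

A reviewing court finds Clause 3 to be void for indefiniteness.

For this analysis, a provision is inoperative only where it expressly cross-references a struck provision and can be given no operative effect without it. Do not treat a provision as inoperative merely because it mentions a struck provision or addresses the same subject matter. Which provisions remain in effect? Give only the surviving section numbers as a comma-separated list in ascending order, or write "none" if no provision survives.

Clause 3 is struck. No other provision's operative terms depend on Clause 3. Clause 5 ties Clause 1, Clause 2, and Clause 4 together, but none of those is affected here; the remaining provisions continue in force under Clause 5. Clause 1, Clause 2, Clause 4, Clause 5, Clause 6, and Clause 7 remain in effect.

1, 2, 4, 5, 6, 7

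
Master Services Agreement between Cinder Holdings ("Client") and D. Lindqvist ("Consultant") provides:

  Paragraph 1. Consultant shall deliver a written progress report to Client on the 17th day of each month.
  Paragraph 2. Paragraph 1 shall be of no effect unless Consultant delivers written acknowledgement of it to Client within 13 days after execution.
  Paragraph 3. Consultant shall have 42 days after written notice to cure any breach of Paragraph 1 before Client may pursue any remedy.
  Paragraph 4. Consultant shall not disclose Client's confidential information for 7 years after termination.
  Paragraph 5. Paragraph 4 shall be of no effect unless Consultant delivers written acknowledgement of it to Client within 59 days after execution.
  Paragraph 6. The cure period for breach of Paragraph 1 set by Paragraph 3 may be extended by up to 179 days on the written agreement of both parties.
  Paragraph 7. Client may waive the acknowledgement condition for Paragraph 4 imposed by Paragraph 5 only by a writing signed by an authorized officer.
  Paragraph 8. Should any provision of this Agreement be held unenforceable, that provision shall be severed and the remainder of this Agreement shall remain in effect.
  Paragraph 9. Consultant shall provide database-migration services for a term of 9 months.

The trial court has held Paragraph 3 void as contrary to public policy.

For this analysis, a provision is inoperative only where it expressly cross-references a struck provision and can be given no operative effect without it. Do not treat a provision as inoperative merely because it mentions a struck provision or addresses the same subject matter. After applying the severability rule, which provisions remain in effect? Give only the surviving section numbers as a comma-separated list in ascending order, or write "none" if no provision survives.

Paragraph 3 is struck. Paragraph 6 has no operative effect of its own apart from Paragraph 3 and is therefore inoperative. Under the severability clause in Paragraph 8, the remaining provisions continue in force. That leaves Paragraph 1, Paragraph 2, Paragraph 4, Paragraph 5, Paragraph 7, Paragraph 8, and Paragraph 9 in effect.

1, 2, 4, 5, 7, 8, 9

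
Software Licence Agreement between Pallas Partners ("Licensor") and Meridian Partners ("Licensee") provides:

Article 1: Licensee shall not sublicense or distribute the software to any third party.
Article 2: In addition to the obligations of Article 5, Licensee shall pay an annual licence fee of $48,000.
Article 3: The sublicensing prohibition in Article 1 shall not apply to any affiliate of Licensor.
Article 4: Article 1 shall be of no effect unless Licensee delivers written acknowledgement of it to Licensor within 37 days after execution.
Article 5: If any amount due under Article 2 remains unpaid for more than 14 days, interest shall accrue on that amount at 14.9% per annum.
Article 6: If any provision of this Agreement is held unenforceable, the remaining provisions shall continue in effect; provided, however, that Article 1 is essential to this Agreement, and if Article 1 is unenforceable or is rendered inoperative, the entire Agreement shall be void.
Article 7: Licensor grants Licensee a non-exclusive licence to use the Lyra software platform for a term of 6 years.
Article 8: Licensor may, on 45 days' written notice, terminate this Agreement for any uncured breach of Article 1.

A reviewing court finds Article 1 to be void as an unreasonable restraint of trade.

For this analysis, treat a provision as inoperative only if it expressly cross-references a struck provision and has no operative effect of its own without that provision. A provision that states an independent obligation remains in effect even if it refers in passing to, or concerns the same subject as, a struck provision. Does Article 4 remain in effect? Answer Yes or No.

Article 1 is struck. The whole of Article 3 is the carve-out from the sublicensing prohibition, defined by reference to Article 1, so Article 3 cannot stand once Article 1 is removed. Article 4 operates only by reference to Article 1, so it falls with Article 1. Article 8 operates only by reference to Article 1, so it falls with Article 1. Article 6 makes Article 1 an essential term, and Article 1 is the provision held invalid; under Article 6, the entire Agreement is therefore void. No provision of the Agreement survives. Article 4 is among the inoperative provisions, so the answer is no.

No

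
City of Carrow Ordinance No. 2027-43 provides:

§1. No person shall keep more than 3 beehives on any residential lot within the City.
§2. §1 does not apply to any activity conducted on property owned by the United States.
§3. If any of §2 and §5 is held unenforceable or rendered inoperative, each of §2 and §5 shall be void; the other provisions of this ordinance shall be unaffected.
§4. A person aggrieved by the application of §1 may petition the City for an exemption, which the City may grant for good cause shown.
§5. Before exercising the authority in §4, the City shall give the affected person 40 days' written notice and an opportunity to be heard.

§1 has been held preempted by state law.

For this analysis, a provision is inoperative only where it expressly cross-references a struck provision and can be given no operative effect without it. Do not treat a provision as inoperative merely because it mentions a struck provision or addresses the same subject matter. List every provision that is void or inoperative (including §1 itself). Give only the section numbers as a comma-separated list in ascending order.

§1 is struck. §2 merely fixes the public-property exemption from §1; with §1 gone it has nothing to operate on and falls away. §4 has no operative effect of its own apart from §1 and is therefore inoperative. §5 merely fixes the notice-and-hearing requirement for §4; with §4 gone it has nothing to operate on and falls away. §3 declares §2 and §5 mutually dependent; since one of them has fallen, all of them are of no effect. The remainder continues in force under §3. Only §3 remains in effect.

1, 2, 4, 5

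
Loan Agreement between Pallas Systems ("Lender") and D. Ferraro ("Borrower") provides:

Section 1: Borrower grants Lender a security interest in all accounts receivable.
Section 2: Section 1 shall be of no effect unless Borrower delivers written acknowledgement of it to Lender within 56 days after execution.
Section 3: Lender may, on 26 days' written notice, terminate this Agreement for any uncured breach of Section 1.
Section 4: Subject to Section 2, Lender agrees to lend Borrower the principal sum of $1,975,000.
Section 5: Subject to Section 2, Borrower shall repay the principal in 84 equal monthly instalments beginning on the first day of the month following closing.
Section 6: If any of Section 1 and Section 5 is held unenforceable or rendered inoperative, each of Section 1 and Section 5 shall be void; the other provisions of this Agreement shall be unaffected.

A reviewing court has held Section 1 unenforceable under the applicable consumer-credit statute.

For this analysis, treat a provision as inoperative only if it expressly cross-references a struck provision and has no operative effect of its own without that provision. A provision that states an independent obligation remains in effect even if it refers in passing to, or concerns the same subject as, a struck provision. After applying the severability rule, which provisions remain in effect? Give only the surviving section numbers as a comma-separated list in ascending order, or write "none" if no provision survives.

4, 6

Section 1 is struck. Section 2 merely fixes the acknowledgement condition for Section 1; with Section 1 gone it has nothing to operate on and falls away. Section 3 has no operative effect of its own apart from Section 1 and is therefore inoperative. Section 4 mentions Section 2 but its own obligation stands independently of Section 2, so Section 4 is not affected. Section 6 declares Section 1 and Section 5 mutually dependent; since one of them has fallen, all of them are of no effect. That brings down Section 5 as well. The remainder continues in force under Section 6. That leaves Section 4 and Section 6 in effect.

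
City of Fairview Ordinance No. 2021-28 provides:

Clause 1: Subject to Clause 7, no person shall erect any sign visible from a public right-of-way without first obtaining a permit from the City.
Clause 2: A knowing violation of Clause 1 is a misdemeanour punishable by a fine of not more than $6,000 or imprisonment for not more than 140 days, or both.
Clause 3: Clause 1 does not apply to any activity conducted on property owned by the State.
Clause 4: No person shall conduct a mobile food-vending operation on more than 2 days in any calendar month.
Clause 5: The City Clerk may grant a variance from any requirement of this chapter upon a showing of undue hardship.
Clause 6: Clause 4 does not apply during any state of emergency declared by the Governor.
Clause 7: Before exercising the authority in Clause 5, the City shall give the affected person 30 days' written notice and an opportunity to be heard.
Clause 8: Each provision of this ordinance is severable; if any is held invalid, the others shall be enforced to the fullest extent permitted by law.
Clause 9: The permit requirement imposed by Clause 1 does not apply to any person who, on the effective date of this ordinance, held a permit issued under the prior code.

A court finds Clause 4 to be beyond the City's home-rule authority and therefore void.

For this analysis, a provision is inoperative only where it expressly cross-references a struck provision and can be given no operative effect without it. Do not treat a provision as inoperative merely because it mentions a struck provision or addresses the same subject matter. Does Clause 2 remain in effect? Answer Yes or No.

Yes

Clause 4 is struck. The only function of Clause 6 is the emergency suspension of Clause 4, so it cannot stand once Clause 4 is removed. Under the severability clause in Clause 8, the remaining provisions continue in force. The provisions still in force are Clause 1, Clause 2, Clause 3, Clause 5, Clause 7, Clause 8, and Clause 9. Clause 2 is among the surviving provisions, so the answer is yes.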